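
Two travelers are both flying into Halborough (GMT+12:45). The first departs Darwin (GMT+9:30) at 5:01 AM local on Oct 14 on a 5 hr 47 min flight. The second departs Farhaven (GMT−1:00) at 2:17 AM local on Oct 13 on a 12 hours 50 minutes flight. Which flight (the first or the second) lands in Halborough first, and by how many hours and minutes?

Flight 1 in UTC: 5:01 AM − 9:30 = 7:31 PM on Oct 13.
+5 hours and 47 minutes → arrive 1:18 AM UTC on Oct 14.
Flight 2 in UTC: 2:17 AM + 1:00 = 3:17 AM on Oct 13.
+12 hours and 50 minutes → arrive 4:07 PM UTC on Oct 13.
Flight 2 lands earlier by 9 hours 11 minutes.

the second, by 9 hours 11 minutes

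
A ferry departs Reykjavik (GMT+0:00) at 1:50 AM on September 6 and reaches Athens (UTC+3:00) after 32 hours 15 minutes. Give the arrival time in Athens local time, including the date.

1:05 PM on September 7

Reykjavik is at UTC+0, so departure is already 1:50 AM UTC on Sep 6.
Add 32 hours 15 minutes travel time → 10:05 AM UTC (Sep 7).
Athens is UTC+3:00, so local arrival = 10:05 AM + 3:00 = 1:05 PM on Sep 7.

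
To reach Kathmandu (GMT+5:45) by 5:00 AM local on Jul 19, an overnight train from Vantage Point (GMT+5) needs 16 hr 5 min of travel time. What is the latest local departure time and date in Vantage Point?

Target arrival in UTC: 5:00 AM − 5:45 = 11:15 PM on Jul 18.
Subtract 16 hours and 5 minutes → departure 7:10 AM UTC on Jul 18.
Vantage Point is UTC+5:00: 7:10 AM + 5:00 = 12:10 PM on Jul 18.

12:10 PM on July 18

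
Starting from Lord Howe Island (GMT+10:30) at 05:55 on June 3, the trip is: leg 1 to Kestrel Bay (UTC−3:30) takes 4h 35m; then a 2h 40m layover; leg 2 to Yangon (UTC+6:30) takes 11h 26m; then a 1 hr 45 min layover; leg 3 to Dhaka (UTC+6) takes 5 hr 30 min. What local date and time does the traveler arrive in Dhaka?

Convert departure to UTC: 05:55 − 10:30 = 19:25 UTC on Jun 2.
Add 4 hours 35 minutes leg 1 → 00:00 UTC (Jun 3).
Add 2 hours and 40 minutes layover in Kestrel Bay → 02:40 UTC.
Add 11 hours and 26 minutes leg 2 → 14:06 UTC.
Add 1 hour 45 minutes layover in Yangon → 15:51 UTC.
Add 5 hours 30 minutes leg 3 → 21:21 UTC.
Dhaka is UTC+6:00, so local arrival = 21:21 + 6:00 = 03:21 on Jun 4.

03:21 on June 4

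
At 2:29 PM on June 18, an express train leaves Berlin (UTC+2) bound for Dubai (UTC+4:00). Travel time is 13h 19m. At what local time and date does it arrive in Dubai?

5:48 AM on Jun 19

Convert departure to UTC: 2:29 PM − 2:00 = 12:29 PM UTC on Jun 18.
Add 13 hours 19 minutes travel time → 1:48 AM UTC (Jun 19).
Dubai is UTC+4:00, so local arrival = 1:48 AM + 4:00 = 5:48 AM on Jun 19.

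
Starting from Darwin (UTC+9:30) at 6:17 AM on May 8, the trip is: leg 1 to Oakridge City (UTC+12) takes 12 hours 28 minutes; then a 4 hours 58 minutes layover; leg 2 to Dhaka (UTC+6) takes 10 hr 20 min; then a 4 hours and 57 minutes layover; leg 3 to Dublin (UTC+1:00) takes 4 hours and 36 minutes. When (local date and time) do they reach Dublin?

Convert departure to UTC: 6:17 AM − 9:30 = 8:47 PM UTC on May 7.
Add 12 hours 28 minutes leg 1 → 9:15 AM UTC (May 8).
Add 4 hours 58 minutes layover in Oakridge City → 2:13 PM UTC.
Add 10 hours and 20 minutes leg 2 → 12:33 AM UTC (May 9).
Add 4 hours and 57 minutes layover in Dhaka → 5:30 AM UTC.
Add 4 hours and 36 minutes leg 3 → 10:06 AM UTC.
Dublin is UTC+1:00, so local arrival = 10:06 AM + 1:00 = 11:06 AM on May 9.

11:06 AM on May 9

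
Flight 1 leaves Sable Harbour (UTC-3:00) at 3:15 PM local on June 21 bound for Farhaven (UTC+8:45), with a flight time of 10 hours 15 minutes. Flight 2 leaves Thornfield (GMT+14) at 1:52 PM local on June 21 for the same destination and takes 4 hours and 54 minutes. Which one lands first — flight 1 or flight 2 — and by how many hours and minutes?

the second, by 23 hours 44 minutes

Flight 1 in UTC: 3:15 PM + 3:00 = 6:15 PM on Jun 21.
+10 hours and 15 minutes → arrive 4:30 AM UTC on Jun 22.
Flight 2 in UTC: 1:52 PM − 14:00 = 11:52 PM on Jun 20.
+4 hours and 54 minutes → arrive 4:46 AM UTC on Jun 21.
Flight 2 lands earlier by 23 hours 44 minutes.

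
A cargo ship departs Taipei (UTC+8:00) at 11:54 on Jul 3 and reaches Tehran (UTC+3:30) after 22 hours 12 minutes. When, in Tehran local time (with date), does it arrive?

Tehran is 4:30 behind Taipei.
After 22 hours and 12 minutes it is 10:06 (Jul 4) in Taipei.
Shift by the zone difference: 10:06 − 4:30 = 05:36 on Jul 4 in Tehran.

05:36 on July 4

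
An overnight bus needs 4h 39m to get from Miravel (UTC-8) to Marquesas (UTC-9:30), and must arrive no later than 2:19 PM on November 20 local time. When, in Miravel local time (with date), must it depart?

11:10 AM on November 20

Target arrival in UTC: 2:19 PM + 9:30 = 11:49 PM on Nov 20.
Subtract 4 hours 39 minutes → departure 7:10 PM UTC on Nov 20.
Miravel is UTC−8:00: 7:10 PM − 8:00 = 11:10 AM on Nov 20.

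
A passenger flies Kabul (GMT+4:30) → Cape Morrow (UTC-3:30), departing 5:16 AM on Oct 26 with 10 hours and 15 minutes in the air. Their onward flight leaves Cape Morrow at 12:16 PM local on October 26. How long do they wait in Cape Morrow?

4 hours 45 minutes

Convert departure to UTC: 5:16 AM − 4:30 = 12:46 AM UTC on Oct 26.
Add 10 hours and 15 minutes flight time → 11:01 AM UTC.
Cape Morrow is UTC−3:30, so local arrival = 11:01 AM − 3:30 = 7:31 AM on Oct 26.
Layover = 12:16 PM − 7:31 AM = 4 hours 45 minutes.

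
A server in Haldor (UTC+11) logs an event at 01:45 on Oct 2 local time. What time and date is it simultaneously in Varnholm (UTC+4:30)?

19:15 on October 1

In UTC: 01:45 − 11:00 = 14:45 on Oct 1.
Varnholm is UTC+4:30: 14:45 + 4:30 = 19:15 on Oct 1.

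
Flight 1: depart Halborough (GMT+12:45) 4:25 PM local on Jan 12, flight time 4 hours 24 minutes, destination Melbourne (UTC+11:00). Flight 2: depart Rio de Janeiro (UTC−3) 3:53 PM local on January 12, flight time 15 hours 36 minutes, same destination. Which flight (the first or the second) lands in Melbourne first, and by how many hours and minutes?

Flight 1 in UTC: 4:25 PM − 12:45 = 3:40 AM on Jan 12.
+4 hours and 24 minutes → arrive 8:04 AM UTC on Jan 12.
Flight 2 in UTC: 3:53 PM + 3:00 = 6:53 PM on Jan 12.
+15 hours 36 minutes → arrive 10:29 AM UTC on Jan 13.
Flight 1 lands earlier by 26 hours 25 minutes.

the first, by 26 hours 25 minutes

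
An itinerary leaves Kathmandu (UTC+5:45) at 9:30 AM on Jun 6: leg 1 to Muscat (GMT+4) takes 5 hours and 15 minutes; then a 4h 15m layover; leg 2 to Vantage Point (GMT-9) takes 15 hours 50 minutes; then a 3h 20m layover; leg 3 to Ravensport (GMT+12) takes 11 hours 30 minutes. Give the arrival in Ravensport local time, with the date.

Convert departure to UTC: 9:30 AM − 5:45 = 3:45 AM UTC on Jun 6.
Add 5 hours and 15 minutes leg 1 → 9:00 AM UTC.
Add 4 hours 15 minutes layover in Muscat → 1:15 PM UTC.
Add 15 hours 50 minutes leg 2 → 5:05 AM UTC (Jun 7).
Add 3 hours and 20 minutes layover in Vantage Point → 8:25 AM UTC.
Add 11 hours 30 minutes leg 3 → 7:55 PM UTC.
Ravensport is UTC+12:00, so local arrival = 7:55 PM + 12:00 = 7:55 AM on Jun 8.

7:55 AM on Jun 8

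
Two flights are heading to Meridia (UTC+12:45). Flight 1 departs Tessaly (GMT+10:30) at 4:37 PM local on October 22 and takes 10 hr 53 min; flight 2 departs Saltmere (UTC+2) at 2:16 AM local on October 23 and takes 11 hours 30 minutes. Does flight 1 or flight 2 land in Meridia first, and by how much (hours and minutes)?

the first, by 18 hours 46 minutes

Flight 1 in UTC: 4:37 PM − 10:30 = 6:07 AM on Oct 22.
+10 hours 53 minutes → arrive 5:00 PM UTC on Oct 22.
Flight 2 in UTC: 2:16 AM − 2:00 = 12:16 AM on Oct 23.
+11 hours and 30 minutes → arrive 11:46 AM UTC on Oct 23.
Flight 1 lands earlier by 18 hours 46 minutes.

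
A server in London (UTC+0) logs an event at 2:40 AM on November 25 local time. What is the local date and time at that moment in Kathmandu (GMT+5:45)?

Kathmandu is 5:45 ahead of London.
Shift by the zone difference: 2:40 AM + 5:45 = 8:25 AM on Nov 25 in Kathmandu.

8:25 AM on November 25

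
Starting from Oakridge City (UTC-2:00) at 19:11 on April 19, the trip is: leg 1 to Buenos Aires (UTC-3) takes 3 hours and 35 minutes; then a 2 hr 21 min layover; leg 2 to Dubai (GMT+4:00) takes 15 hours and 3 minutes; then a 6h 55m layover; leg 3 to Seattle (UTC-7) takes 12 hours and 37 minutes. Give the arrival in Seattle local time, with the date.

Convert departure to UTC: 19:11 + 2:00 = 21:11 UTC on Apr 19.
Add 3 hours 35 minutes leg 1 → 00:46 UTC (Apr 20).
Add 2 hours 21 minutes layover in Buenos Aires → 03:07 UTC.
Add 15 hours and 3 minutes leg 2 → 18:10 UTC.
Add 6 hours and 55 minutes layover in Dubai → 01:05 UTC (Apr 21).
Add 12 hours 37 minutes leg 3 → 13:42 UTC.
Seattle is UTC−7:00, so local arrival = 13:42 − 7:00 = 06:42 on Apr 21.

06:42 on Apr 21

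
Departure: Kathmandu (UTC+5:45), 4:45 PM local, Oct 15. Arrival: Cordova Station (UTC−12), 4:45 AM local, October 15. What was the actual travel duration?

5 hours 45 minutes

Departure in UTC: 4:45 PM − 5:45 = 11:00 AM on Oct 15.
Arrival in UTC: 4:45 AM + 12:00 = 4:45 PM on Oct 15.
Elapsed = 4:45 PM − 11:00 AM = 5 hours 45 minutes.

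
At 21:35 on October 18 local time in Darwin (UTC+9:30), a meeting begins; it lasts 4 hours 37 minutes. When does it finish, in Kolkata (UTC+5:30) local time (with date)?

22:12 on Oct 18

Convert start to UTC: 21:35 − 9:30 = 12:05 UTC on Oct 18.
Add 4 hours 37 minutes duration → 16:42 UTC.
Kolkata is UTC+5:30, so local end time = 16:42 + 5:30 = 22:12 on Oct 18.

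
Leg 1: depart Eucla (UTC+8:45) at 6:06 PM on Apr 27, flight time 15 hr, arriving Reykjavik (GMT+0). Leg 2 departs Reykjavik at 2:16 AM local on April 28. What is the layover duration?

1 hour 55 minutes

Convert departure to UTC: 6:06 PM − 8:45 = 9:21 AM UTC on Apr 27.
Add 15 hours flight time → 12:21 AM UTC (Apr 28).
Reykjavik is UTC+0, so local arrival is the same: 12:21 AM on Apr 28.
Layover = 2:16 AM − 12:21 AM = 1 hour 55 minutes.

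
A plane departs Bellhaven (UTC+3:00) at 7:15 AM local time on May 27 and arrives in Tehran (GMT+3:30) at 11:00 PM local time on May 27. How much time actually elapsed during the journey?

Departure in UTC: 7:15 AM − 3:00 = 4:15 AM on May 27.
Arrival in UTC: 11:00 PM − 3:30 = 7:30 PM on May 27.
Elapsed = 7:30 PM − 4:15 AM = 15 hours 15 minutes.

15 hours 15 minutes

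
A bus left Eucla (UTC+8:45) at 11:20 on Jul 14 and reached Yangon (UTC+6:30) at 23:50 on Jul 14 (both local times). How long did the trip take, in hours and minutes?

14 hours 45 minutes

Yangon is 2:15 behind Eucla.
Clock-face elapsed time (ignoring zones) is 12 hours 30 minutes.
Actual elapsed = 12 hours 30 minutes + 2:15 = 14 hours 45 minutes.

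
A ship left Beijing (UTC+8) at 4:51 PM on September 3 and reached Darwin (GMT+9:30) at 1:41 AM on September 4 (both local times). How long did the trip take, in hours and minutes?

Darwin is 1:30 ahead of Beijing.
Clock-face elapsed time (ignoring zones) is 8 hours 50 minutes.
Actual elapsed = 8 hours 50 minutes − 1:30 = 7 hours 20 minutes.

7 hours 20 minutes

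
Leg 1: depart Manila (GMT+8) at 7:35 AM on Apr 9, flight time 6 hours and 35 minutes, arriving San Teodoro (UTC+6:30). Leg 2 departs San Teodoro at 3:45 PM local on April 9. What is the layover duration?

3 hours 5 minutes

Convert departure to UTC: 7:35 AM − 8:00 = 11:35 PM UTC on Apr 8.
Add 6 hours 35 minutes flight time → 6:10 AM UTC (Apr 9).
San Teodoro is UTC+6:30, so local arrival = 6:10 AM + 6:30 = 12:40 PM on Apr 9.
Layover = 3:45 PM − 12:40 PM = 3 hours 5 minutes.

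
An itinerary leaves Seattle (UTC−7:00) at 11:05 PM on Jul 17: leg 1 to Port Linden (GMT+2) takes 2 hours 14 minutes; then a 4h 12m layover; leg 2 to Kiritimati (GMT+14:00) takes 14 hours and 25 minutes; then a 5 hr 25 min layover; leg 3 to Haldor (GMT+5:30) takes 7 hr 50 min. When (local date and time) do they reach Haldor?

9:41 PM on July 19

Convert departure to UTC: 11:05 PM + 7:00 = 6:05 AM UTC on Jul 18.
Add 2 hours and 14 minutes leg 1 → 8:19 AM UTC.
Add 4 hours and 12 minutes layover in Port Linden → 12:31 PM UTC.
Add 14 hours 25 minutes leg 2 → 2:56 AM UTC (Jul 19).
Add 5 hours and 25 minutes layover in Kiritimati → 8:21 AM UTC.
Add 7 hours 50 minutes leg 3 → 4:11 PM UTC.
Haldor is UTC+5:30, so local arrival = 4:11 PM + 5:30 = 9:41 PM on Jul 19.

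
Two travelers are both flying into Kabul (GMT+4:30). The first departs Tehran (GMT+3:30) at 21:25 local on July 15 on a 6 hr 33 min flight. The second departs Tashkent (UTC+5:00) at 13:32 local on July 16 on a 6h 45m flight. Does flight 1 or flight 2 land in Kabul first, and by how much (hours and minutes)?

the first, by 14 hours 49 minutes

Flight 1 in UTC: 21:25 − 3:30 = 17:55 on Jul 15.
+6 hours 33 minutes → arrive 00:28 UTC on Jul 16.
Flight 2 in UTC: 13:32 − 5:00 = 08:32 on Jul 16.
+6 hours 45 minutes → arrive 15:17 UTC on Jul 16.
Flight 1 lands earlier by 14 hours 49 minutes.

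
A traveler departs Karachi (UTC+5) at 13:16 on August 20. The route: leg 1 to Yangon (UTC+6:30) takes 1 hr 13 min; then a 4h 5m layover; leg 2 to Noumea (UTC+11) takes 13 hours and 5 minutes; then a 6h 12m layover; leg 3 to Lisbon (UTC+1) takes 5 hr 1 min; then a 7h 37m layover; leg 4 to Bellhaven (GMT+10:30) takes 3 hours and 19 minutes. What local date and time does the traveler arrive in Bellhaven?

11:18 on August 22

Convert departure to UTC: 13:16 − 5:00 = 08:16 UTC on Aug 20.
Add 1 hour and 13 minutes leg 1 → 09:29 UTC.
Add 4 hours and 5 minutes layover in Yangon → 13:34 UTC.
Add 13 hours and 5 minutes leg 2 → 02:39 UTC (Aug 21).
Add 6 hours and 12 minutes layover in Noumea → 08:51 UTC.
Add 5 hours 1 minute leg 3 → 13:52 UTC.
Add 7 hours 37 minutes layover in Lisbon → 21:29 UTC.
Add 3 hours and 19 minutes leg 4 → 00:48 UTC (Aug 22).
Bellhaven is UTC+10:30, so local arrival = 00:48 + 10:30 = 11:18 on Aug 22.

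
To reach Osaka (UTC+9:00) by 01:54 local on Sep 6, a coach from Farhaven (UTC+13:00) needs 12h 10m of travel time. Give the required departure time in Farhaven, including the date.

Target arrival in UTC: 01:54 − 9:00 = 16:54 on Sep 5.
Subtract 12 hours and 10 minutes → departure 04:44 UTC on Sep 5.
Farhaven is UTC+13:00: 04:44 + 13:00 = 17:44 on Sep 5.

17:44 on September 5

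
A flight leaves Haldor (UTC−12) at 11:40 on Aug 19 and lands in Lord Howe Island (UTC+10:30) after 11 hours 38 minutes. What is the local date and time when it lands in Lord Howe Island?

21:48 on Aug 20

Lord Howe Island is 22:30 ahead of Haldor.
After 11 hours and 38 minutes it is 23:18 in Haldor.
Shift by the zone difference: 23:18 + 22:30 = 21:48 on Aug 20 in Lord Howe Island.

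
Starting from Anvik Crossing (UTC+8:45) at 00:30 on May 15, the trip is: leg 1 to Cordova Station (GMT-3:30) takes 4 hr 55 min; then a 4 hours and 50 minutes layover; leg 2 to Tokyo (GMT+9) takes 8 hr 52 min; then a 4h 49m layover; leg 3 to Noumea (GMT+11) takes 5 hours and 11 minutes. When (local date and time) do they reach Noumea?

Convert departure to UTC: 00:30 − 8:45 = 15:45 UTC on May 14.
Add 4 hours 55 minutes leg 1 → 20:40 UTC.
Add 4 hours 50 minutes layover in Cordova Station → 01:30 UTC (May 15).
Add 8 hours and 52 minutes leg 2 → 10:22 UTC.
Add 4 hours 49 minutes layover in Tokyo → 15:11 UTC.
Add 5 hours 11 minutes leg 3 → 20:22 UTC.
Noumea is UTC+11:00, so local arrival = 20:22 + 11:00 = 07:22 on May 16.

07:22 on May 16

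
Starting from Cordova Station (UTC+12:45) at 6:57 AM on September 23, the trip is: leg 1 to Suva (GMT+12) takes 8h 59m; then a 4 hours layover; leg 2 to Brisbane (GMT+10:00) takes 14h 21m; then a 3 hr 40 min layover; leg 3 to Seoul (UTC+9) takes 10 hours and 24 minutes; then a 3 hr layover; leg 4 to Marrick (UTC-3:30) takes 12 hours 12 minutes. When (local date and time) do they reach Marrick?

11:18 PM on September 24

Convert departure to UTC: 6:57 AM − 12:45 = 6:12 PM UTC on Sep 22.
Add 8 hours and 59 minutes leg 1 → 3:11 AM UTC (Sep 23).
Add 4 hours layover in Suva → 7:11 AM UTC.
Add 14 hours 21 minutes leg 2 → 9:32 PM UTC.
Add 3 hours 40 minutes layover in Brisbane → 1:12 AM UTC (Sep 24).
Add 10 hours and 24 minutes leg 3 → 11:36 AM UTC.
Add 3 hours layover in Seoul → 2:36 PM UTC.
Add 12 hours 12 minutes leg 4 → 2:48 AM UTC (Sep 25).
Marrick is UTC−3:30, so local arrival = 2:48 AM − 3:30 = 11:18 PM on Sep 24.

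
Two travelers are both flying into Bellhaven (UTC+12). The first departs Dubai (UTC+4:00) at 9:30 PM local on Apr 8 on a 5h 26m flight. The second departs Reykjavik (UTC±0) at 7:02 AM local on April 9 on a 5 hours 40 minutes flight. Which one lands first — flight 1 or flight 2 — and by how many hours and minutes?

the first, by 13 hours 46 minutes

Flight 1 in UTC: 9:30 PM − 4:00 = 5:30 PM on Apr 8.
+5 hours and 26 minutes → arrive 10:56 PM UTC on Apr 8.
Flight 2 departs at 7:02 AM UTC (Apr 9).
+5 hours and 40 minutes → arrive 12:42 PM UTC on Apr 9.
Flight 1 lands earlier by 13 hours 46 minutes.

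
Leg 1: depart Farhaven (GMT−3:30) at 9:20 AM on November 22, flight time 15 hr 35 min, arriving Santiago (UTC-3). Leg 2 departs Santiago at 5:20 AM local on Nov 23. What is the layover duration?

3 hours 55 minutes

Convert departure to UTC: 9:20 AM + 3:30 = 12:50 PM UTC on Nov 22.
Add 15 hours and 35 minutes flight time → 4:25 AM UTC (Nov 23).
Santiago is UTC−3:00, so local arrival = 4:25 AM − 3:00 = 1:25 AM on Nov 23.
Layover = 5:20 AM − 1:25 AM = 3 hours 55 minutes.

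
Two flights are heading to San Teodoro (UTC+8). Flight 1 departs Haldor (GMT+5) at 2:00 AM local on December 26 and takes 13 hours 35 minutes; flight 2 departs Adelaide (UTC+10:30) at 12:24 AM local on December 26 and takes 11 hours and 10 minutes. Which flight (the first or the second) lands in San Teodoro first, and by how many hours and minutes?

Flight 1 in UTC: 2:00 AM − 5:00 = 9:00 PM on Dec 25.
+13 hours 35 minutes → arrive 10:35 AM UTC on Dec 26.
Flight 2 in UTC: 12:24 AM − 10:30 = 1:54 PM on Dec 25.
+11 hours 10 minutes → arrive 1:04 AM UTC on Dec 26.
Flight 2 lands earlier by 9 hours 31 minutes.

the second, by 9 hours 31 minutes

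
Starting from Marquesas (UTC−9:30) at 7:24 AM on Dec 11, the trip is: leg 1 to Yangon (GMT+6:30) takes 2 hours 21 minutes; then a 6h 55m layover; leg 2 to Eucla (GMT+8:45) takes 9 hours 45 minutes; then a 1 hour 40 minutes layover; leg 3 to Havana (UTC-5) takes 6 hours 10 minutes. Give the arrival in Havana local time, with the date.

Convert departure to UTC: 7:24 AM + 9:30 = 4:54 PM UTC on Dec 11.
Add 2 hours 21 minutes leg 1 → 7:15 PM UTC.
Add 6 hours and 55 minutes layover in Yangon → 2:10 AM UTC (Dec 12).
Add 9 hours 45 minutes leg 2 → 11:55 AM UTC.
Add 1 hour 40 minutes layover in Eucla → 1:35 PM UTC.
Add 6 hours and 10 minutes leg 3 → 7:45 PM UTC.
Havana is UTC−5:00, so local arrival = 7:45 PM − 5:00 = 2:45 PM on Dec 12.

2:45 PM on December 12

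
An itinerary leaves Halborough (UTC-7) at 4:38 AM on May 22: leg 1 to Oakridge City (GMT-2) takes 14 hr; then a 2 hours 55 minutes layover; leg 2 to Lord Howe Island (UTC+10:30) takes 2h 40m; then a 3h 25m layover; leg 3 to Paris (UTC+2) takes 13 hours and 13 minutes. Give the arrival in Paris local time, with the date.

1:51 AM on May 24

Convert departure to UTC: 4:38 AM + 7:00 = 11:38 AM UTC on May 22.
Add 14 hours leg 1 → 1:38 AM UTC (May 23).
Add 2 hours 55 minutes layover in Oakridge City → 4:33 AM UTC.
Add 2 hours 40 minutes leg 2 → 7:13 AM UTC.
Add 3 hours 25 minutes layover in Lord Howe Island → 10:38 AM UTC.
Add 13 hours and 13 minutes leg 3 → 11:51 PM UTC.
Paris is UTC+2:00, so local arrival = 11:51 PM + 2:00 = 1:51 AM on May 24.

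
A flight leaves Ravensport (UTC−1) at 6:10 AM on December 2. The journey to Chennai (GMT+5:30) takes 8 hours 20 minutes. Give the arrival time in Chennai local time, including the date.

Convert departure to UTC: 6:10 AM + 1:00 = 7:10 AM UTC on Dec 2.
Add 8 hours 20 minutes travel time → 3:30 PM UTC.
Chennai is UTC+5:30, so local arrival = 3:30 PM + 5:30 = 9:00 PM on Dec 2.

9:00 PM on Dec 2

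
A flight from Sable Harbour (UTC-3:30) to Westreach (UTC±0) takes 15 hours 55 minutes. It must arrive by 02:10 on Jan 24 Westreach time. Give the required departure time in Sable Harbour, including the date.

06:45 on January 23

Target arrival is already UTC: 02:10 on Jan 24.
Subtract 15 hours and 55 minutes → departure 10:15 UTC on Jan 23.
Sable Harbour is UTC−3:30: 10:15 − 3:30 = 06:45 on Jan 23.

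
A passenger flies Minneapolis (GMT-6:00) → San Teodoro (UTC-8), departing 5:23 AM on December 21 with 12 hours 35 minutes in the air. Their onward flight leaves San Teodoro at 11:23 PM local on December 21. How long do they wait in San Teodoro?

7 hours 25 minutes

Convert departure to UTC: 5:23 AM + 6:00 = 11:23 AM UTC on Dec 21.
Add 12 hours 35 minutes flight time → 11:58 PM UTC.
San Teodoro is UTC−8:00, so local arrival = 11:58 PM − 8:00 = 3:58 PM on Dec 21.
Layover = 11:23 PM − 3:58 PM = 7 hours 25 minutes.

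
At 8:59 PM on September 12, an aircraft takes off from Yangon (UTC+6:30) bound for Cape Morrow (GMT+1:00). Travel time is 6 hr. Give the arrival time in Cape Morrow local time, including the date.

Convert departure to UTC: 8:59 PM − 6:30 = 2:29 PM UTC on Sep 12.
Add 6 hours travel time → 8:29 PM UTC.
Cape Morrow is UTC+1:00, so local arrival = 8:29 PM + 1:00 = 9:29 PM on Sep 12.

9:29 PM on Sep 12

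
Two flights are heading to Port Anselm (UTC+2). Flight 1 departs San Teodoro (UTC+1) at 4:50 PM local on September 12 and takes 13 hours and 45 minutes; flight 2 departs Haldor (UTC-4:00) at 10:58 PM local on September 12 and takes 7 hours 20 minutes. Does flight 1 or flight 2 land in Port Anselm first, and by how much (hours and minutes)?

the first, by 4 hours 43 minutes

Flight 1 in UTC: 4:50 PM − 1:00 = 3:50 PM on Sep 12.
+13 hours and 45 minutes → arrive 5:35 AM UTC on Sep 13.
Flight 2 in UTC: 10:58 PM + 4:00 = 2:58 AM on Sep 13.
+7 hours and 20 minutes → arrive 10:18 AM UTC on Sep 13.
Flight 1 lands earlier by 4 hours 43 minutes.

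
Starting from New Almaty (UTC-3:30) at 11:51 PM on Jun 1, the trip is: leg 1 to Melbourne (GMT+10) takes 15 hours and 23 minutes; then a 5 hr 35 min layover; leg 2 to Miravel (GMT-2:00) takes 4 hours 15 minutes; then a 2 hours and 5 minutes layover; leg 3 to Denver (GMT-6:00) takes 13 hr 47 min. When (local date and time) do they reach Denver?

2:26 PM on Jun 3

Convert departure to UTC: 11:51 PM + 3:30 = 3:21 AM UTC on Jun 2.
Add 15 hours 23 minutes leg 1 → 6:44 PM UTC.
Add 5 hours and 35 minutes layover in Melbourne → 12:19 AM UTC (Jun 3).
Add 4 hours and 15 minutes leg 2 → 4:34 AM UTC.
Add 2 hours and 5 minutes layover in Miravel → 6:39 AM UTC.
Add 13 hours 47 minutes leg 3 → 8:26 PM UTC.
Denver is UTC−6:00, so local arrival = 8:26 PM − 6:00 = 2:26 PM on Jun 3.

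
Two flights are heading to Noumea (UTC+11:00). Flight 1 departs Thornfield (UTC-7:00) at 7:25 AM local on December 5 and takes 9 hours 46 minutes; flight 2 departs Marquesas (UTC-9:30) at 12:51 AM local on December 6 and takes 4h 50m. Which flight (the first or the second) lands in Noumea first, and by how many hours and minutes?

Flight 1 in UTC: 7:25 AM + 7:00 = 2:25 PM on Dec 5.
+9 hours 46 minutes → arrive 12:11 AM UTC on Dec 6.
Flight 2 in UTC: 12:51 AM + 9:30 = 10:21 AM on Dec 6.
+4 hours and 50 minutes → arrive 3:11 PM UTC on Dec 6.
Flight 1 lands earlier by 15 hours.

the first, by 15 hours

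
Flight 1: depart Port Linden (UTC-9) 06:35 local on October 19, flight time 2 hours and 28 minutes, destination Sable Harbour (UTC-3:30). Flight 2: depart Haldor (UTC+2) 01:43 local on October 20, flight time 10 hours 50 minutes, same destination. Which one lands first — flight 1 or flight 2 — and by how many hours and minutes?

Flight 1 in UTC: 06:35 + 9:00 = 15:35 on Oct 19.
+2 hours 28 minutes → arrive 18:03 UTC on Oct 19.
Flight 2 in UTC: 01:43 − 2:00 = 23:43 on Oct 19.
+10 hours and 50 minutes → arrive 10:33 UTC on Oct 20.
Flight 1 lands earlier by 16 hours 30 minutes.

the first, by 16 hours 30 minutes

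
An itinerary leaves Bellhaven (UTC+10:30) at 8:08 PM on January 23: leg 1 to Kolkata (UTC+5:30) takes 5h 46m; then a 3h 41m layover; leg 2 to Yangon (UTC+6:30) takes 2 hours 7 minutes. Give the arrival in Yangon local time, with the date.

3:42 AM on Jan 24

Convert departure to UTC: 8:08 PM − 10:30 = 9:38 AM UTC on Jan 23.
Add 5 hours 46 minutes leg 1 → 3:24 PM UTC.
Add 3 hours and 41 minutes layover in Kolkata → 7:05 PM UTC.
Add 2 hours 7 minutes leg 2 → 9:12 PM UTC.
Yangon is UTC+6:30, so local arrival = 9:12 PM + 6:30 = 3:42 AM on Jan 24.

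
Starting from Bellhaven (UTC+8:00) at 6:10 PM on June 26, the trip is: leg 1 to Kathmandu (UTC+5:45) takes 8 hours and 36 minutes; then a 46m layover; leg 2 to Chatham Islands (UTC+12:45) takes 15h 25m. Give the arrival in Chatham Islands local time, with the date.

11:42 PM on Jun 27

Convert departure to UTC: 6:10 PM − 8:00 = 10:10 AM UTC on Jun 26.
Add 8 hours 36 minutes leg 1 → 6:46 PM UTC.
Add 46 minutes layover in Kathmandu → 7:32 PM UTC.
Add 15 hours 25 minutes leg 2 → 10:57 AM UTC (Jun 27).
Chatham Islands is UTC+12:45, so local arrival = 10:57 AM + 12:45 = 11:42 PM on Jun 27.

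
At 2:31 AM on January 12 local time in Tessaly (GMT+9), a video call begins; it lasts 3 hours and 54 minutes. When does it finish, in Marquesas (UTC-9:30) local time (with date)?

11:55 AM on January 11

Marquesas is 18:30 behind Tessaly.
After 3 hours 54 minutes it is 6:25 AM in Tessaly.
Shift by the zone difference: 6:25 AM − 18:30 = 11:55 AM on Jan 11 in Marquesas.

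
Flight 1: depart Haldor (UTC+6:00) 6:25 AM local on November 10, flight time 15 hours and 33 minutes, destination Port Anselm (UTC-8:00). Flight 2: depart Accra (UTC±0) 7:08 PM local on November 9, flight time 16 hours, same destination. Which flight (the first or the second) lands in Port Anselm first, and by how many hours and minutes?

the second, by 4 hours 50 minutes

Flight 1 in UTC: 6:25 AM − 6:00 = 12:25 AM on Nov 10.
+15 hours 33 minutes → arrive 3:58 PM UTC on Nov 10.
Flight 2 departs at 7:08 PM UTC (Nov 9).
+16 hours → arrive 11:08 AM UTC on Nov 10.
Flight 2 lands earlier by 4 hours 50 minutes.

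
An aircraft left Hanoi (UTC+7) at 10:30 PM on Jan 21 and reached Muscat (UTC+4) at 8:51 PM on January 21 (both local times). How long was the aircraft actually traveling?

1 hour 21 minutes

Departure in UTC: 10:30 PM − 7:00 = 3:30 PM on Jan 21.
Arrival in UTC: 8:51 PM − 4:00 = 4:51 PM on Jan 21.
Elapsed = 4:51 PM − 3:30 PM = 1 hour 21 minutes.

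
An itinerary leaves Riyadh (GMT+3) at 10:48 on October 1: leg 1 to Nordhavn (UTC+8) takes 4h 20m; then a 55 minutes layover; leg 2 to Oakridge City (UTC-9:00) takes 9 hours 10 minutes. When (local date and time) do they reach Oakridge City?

Convert departure to UTC: 10:48 − 3:00 = 07:48 UTC on Oct 1.
Add 4 hours 20 minutes leg 1 → 12:08 UTC.
Add 55 minutes layover in Nordhavn → 13:03 UTC.
Add 9 hours 10 minutes leg 2 → 22:13 UTC.
Oakridge City is UTC−9:00, so local arrival = 22:13 − 9:00 = 13:13 on Oct 1.

13:13 on October 1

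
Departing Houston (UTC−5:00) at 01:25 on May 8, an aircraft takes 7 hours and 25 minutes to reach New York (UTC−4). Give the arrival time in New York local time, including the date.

09:50 on May 8

Convert departure to UTC: 01:25 + 5:00 = 06:25 UTC on May 8.
Add 7 hours 25 minutes travel time → 13:50 UTC.
New York is UTC−4:00, so local arrival = 13:50 − 4:00 = 09:50 on May 8.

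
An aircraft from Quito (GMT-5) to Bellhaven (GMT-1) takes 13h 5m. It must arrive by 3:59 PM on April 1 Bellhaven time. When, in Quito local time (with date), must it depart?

10:54 PM on Mar 31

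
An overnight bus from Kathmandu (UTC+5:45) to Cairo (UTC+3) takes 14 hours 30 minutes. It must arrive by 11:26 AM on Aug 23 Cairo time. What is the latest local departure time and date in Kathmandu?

11:41 PM on Aug 22

Target arrival in UTC: 11:26 AM − 3:00 = 8:26 AM on Aug 23.
Subtract 14 hours and 30 minutes → departure 5:56 PM UTC on Aug 22.
Kathmandu is UTC+5:45: 5:56 PM + 5:45 = 11:41 PM on Aug 22.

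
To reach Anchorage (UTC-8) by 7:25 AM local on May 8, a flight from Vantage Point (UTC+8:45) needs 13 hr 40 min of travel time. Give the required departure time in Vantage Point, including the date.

10:30 AM on May 8

Target arrival in UTC: 7:25 AM + 8:00 = 3:25 PM on May 8.
Subtract 13 hours and 40 minutes → departure 1:45 AM UTC on May 8.
Vantage Point is UTC+8:45: 1:45 AM + 8:45 = 10:30 AM on May 8.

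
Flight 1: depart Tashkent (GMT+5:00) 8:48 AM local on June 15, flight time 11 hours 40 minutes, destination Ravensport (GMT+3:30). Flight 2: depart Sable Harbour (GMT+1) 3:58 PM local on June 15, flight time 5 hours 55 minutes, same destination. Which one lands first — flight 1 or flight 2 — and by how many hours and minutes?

Flight 1 in UTC: 8:48 AM − 5:00 = 3:48 AM on Jun 15.
+11 hours 40 minutes → arrive 3:28 PM UTC on Jun 15.
Flight 2 in UTC: 3:58 PM − 1:00 = 2:58 PM on Jun 15.
+5 hours and 55 minutes → arrive 8:53 PM UTC on Jun 15.
Flight 1 lands earlier by 5 hours 25 minutes.

the first, by 5 hours 25 minutes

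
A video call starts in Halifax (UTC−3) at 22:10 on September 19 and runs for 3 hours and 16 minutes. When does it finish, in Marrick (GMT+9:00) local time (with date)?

13:26 on Sep 20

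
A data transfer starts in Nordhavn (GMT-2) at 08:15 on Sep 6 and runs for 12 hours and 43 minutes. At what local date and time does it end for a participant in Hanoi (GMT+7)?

05:58 on September 7

Convert start to UTC: 08:15 + 2:00 = 10:15 UTC on Sep 6.
Add 12 hours and 43 minutes duration → 22:58 UTC.
Hanoi is UTC+7:00, so local end time = 22:58 + 7:00 = 05:58 on Sep 7.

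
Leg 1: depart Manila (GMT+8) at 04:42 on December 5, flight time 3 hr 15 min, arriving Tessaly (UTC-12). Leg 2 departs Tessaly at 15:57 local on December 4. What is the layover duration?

4 hours

Convert departure to UTC: 04:42 − 8:00 = 20:42 UTC on Dec 4.
Add 3 hours 15 minutes flight time → 23:57 UTC.
Tessaly is UTC−12:00, so local arrival = 23:57 − 12:00 = 11:57 on Dec 4.
Layover = 15:57 − 11:57 = 4 hours.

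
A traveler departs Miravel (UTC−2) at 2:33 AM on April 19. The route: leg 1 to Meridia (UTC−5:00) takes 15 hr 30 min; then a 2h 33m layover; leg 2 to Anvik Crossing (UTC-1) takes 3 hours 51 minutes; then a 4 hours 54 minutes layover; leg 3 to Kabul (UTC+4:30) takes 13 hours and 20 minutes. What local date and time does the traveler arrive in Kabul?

1:11 AM on April 21

Convert departure to UTC: 2:33 AM + 2:00 = 4:33 AM UTC on Apr 19.
Add 15 hours and 30 minutes leg 1 → 8:03 PM UTC.
Add 2 hours 33 minutes layover in Meridia → 10:36 PM UTC.
Add 3 hours and 51 minutes leg 2 → 2:27 AM UTC (Apr 20).
Add 4 hours 54 minutes layover in Anvik Crossing → 7:21 AM UTC.
Add 13 hours 20 minutes leg 3 → 8:41 PM UTC.
Kabul is UTC+4:30, so local arrival = 8:41 PM + 4:30 = 1:11 AM on Apr 21.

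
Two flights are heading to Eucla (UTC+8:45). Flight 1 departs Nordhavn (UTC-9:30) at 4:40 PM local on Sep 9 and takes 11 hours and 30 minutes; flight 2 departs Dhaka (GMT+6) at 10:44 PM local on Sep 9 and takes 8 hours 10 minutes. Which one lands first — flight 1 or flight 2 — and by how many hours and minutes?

the second, by 12 hours 46 minutes

Flight 1 in UTC: 4:40 PM + 9:30 = 2:10 AM on Sep 10.
+11 hours and 30 minutes → arrive 1:40 PM UTC on Sep 10.
Flight 2 in UTC: 10:44 PM − 6:00 = 4:44 PM on Sep 9.
+8 hours and 10 minutes → arrive 12:54 AM UTC on Sep 10.
Flight 2 lands earlier by 12 hours 46 minutes.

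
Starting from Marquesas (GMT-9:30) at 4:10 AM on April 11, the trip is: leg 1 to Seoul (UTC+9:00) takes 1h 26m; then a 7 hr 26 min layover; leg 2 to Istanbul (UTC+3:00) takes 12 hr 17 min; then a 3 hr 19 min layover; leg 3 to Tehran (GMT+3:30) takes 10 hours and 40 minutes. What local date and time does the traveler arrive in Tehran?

Convert departure to UTC: 4:10 AM + 9:30 = 1:40 PM UTC on Apr 11.
Add 1 hour and 26 minutes leg 1 → 3:06 PM UTC.
Add 7 hours 26 minutes layover in Seoul → 10:32 PM UTC.
Add 12 hours 17 minutes leg 2 → 10:49 AM UTC (Apr 12).
Add 3 hours and 19 minutes layover in Istanbul → 2:08 PM UTC.
Add 10 hours 40 minutes leg 3 → 12:48 AM UTC (Apr 13).
Tehran is UTC+3:30, so local arrival = 12:48 AM + 3:30 = 4:18 AM on Apr 13.

4:18 AM on April 13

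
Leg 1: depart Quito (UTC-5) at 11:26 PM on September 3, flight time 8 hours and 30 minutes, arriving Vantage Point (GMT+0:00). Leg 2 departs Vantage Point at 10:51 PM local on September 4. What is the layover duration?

9 hours 55 minutes

Convert departure to UTC: 11:26 PM + 5:00 = 4:26 AM UTC on Sep 4.
Add 8 hours 30 minutes flight time → 12:56 PM UTC.
Vantage Point is UTC+0, so local arrival is the same: 12:56 PM on Sep 4.
Layover = 10:51 PM − 12:56 PM = 9 hours 55 minutes.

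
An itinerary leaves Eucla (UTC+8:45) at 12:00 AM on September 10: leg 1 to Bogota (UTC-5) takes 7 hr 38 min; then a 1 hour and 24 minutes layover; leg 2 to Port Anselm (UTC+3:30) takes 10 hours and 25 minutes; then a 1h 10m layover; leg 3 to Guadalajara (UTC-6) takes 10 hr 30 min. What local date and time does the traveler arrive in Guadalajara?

Convert departure to UTC: 12:00 AM − 8:45 = 3:15 PM UTC on Sep 9.
Add 7 hours 38 minutes leg 1 → 10:53 PM UTC.
Add 1 hour and 24 minutes layover in Bogota → 12:17 AM UTC (Sep 10).
Add 10 hours and 25 minutes leg 2 → 10:42 AM UTC.
Add 1 hour and 10 minutes layover in Port Anselm → 11:52 AM UTC.
Add 10 hours 30 minutes leg 3 → 10:22 PM UTC.
Guadalajara is UTC−6:00, so local arrival = 10:22 PM − 6:00 = 4:22 PM on Sep 10.

4:22 PM on Sep 10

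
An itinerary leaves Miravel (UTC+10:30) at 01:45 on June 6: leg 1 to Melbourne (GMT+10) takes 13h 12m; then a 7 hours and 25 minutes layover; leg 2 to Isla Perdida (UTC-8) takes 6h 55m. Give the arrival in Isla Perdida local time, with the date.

10:47 on June 6

Convert departure to UTC: 01:45 − 10:30 = 15:15 UTC on Jun 5.
Add 13 hours and 12 minutes leg 1 → 04:27 UTC (Jun 6).
Add 7 hours 25 minutes layover in Melbourne → 11:52 UTC.
Add 6 hours and 55 minutes leg 2 → 18:47 UTC.
Isla Perdida is UTC−8:00, so local arrival = 18:47 − 8:00 = 10:47 on Jun 6.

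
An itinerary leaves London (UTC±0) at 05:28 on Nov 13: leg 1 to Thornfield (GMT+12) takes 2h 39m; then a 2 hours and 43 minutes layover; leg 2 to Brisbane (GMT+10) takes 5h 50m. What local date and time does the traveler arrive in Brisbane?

London is at UTC+0, so departure is already 05:28 UTC on Nov 13.
Add 2 hours and 39 minutes leg 1 → 08:07 UTC.
Add 2 hours 43 minutes layover in Thornfield → 10:50 UTC.
Add 5 hours and 50 minutes leg 2 → 16:40 UTC.
Brisbane is UTC+10:00, so local arrival = 16:40 + 10:00 = 02:40 on Nov 14.

02:40 on November 14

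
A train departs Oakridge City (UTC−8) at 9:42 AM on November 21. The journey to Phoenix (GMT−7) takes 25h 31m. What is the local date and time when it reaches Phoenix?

Convert departure to UTC: 9:42 AM + 8:00 = 5:42 PM UTC on Nov 21.
Add 25 hours and 31 minutes travel time → 7:13 PM UTC (Nov 22).
Phoenix is UTC−7:00, so local arrival = 7:13 PM − 7:00 = 12:13 PM on Nov 22.

12:13 PM on November 22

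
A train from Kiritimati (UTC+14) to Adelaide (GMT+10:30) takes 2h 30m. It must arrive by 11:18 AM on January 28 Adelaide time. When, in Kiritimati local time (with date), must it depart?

12:18 PM on January 28

Target arrival in UTC: 11:18 AM − 10:30 = 12:48 AM on Jan 28.
Subtract 2 hours 30 minutes → departure 10:18 PM UTC on Jan 27.
Kiritimati is UTC+14:00: 10:18 PM + 14:00 = 12:18 PM on Jan 28.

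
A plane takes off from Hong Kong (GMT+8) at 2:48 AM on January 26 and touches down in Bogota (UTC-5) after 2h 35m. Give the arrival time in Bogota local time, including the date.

Convert departure to UTC: 2:48 AM − 8:00 = 6:48 PM UTC on Jan 25.
Add 2 hours 35 minutes travel time → 9:23 PM UTC.
Bogota is UTC−5:00, so local arrival = 9:23 PM − 5:00 = 4:23 PM on Jan 25.

4:23 PM on Jan 25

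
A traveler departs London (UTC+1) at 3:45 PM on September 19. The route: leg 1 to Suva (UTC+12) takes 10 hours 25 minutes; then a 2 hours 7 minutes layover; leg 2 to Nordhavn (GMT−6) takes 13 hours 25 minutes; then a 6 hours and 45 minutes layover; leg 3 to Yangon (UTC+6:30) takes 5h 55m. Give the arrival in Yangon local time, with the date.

11:52 AM on September 21

Convert departure to UTC: 3:45 PM − 1:00 = 2:45 PM UTC on Sep 19.
Add 10 hours and 25 minutes leg 1 → 1:10 AM UTC (Sep 20).
Add 2 hours 7 minutes layover in Suva → 3:17 AM UTC.
Add 13 hours 25 minutes leg 2 → 4:42 PM UTC.
Add 6 hours 45 minutes layover in Nordhavn → 11:27 PM UTC.
Add 5 hours and 55 minutes leg 3 → 5:22 AM UTC (Sep 21).
Yangon is UTC+6:30, so local arrival = 5:22 AM + 6:30 = 11:52 AM on Sep 21.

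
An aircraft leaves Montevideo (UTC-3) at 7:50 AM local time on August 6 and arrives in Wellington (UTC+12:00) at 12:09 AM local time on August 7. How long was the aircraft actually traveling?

Departure in UTC: 7:50 AM + 3:00 = 10:50 AM on Aug 6.
Arrival in UTC: 12:09 AM − 12:00 = 12:09 PM on Aug 6.
Elapsed = 12:09 PM − 10:50 AM = 1 hour 19 minutes.

1 hour 19 minutes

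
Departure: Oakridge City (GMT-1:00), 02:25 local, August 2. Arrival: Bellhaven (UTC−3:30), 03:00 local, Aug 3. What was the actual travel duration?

27 hours 5 minutes

Departure in UTC: 02:25 + 1:00 = 03:25 on Aug 2.
Arrival in UTC: 03:00 + 3:30 = 06:30 on Aug 3.
Elapsed = 06:30 − 03:25 (+1 day) = 27 hours 5 minutes.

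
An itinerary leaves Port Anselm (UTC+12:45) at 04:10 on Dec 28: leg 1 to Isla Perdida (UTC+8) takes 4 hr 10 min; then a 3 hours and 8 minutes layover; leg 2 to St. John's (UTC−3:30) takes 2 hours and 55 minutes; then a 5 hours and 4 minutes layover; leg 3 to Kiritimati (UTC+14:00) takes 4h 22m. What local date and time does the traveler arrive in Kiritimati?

01:04 on Dec 29

Convert departure to UTC: 04:10 − 12:45 = 15:25 UTC on Dec 27.
Add 4 hours and 10 minutes leg 1 → 19:35 UTC.
Add 3 hours and 8 minutes layover in Isla Perdida → 22:43 UTC.
Add 2 hours 55 minutes leg 2 → 01:38 UTC (Dec 28).
Add 5 hours and 4 minutes layover in St. John's → 06:42 UTC.
Add 4 hours and 22 minutes leg 3 → 11:04 UTC.
Kiritimati is UTC+14:00, so local arrival = 11:04 + 14:00 = 01:04 on Dec 29.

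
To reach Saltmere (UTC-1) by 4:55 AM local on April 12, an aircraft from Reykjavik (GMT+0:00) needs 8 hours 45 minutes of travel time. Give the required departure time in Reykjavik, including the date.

9:10 PM on Apr 11

Target arrival in UTC: 4:55 AM + 1:00 = 5:55 AM on Apr 12.
Subtract 8 hours 45 minutes → departure 9:10 PM UTC on Apr 11.
Reykjavik is UTC+0, so departure is 9:10 PM on Apr 11.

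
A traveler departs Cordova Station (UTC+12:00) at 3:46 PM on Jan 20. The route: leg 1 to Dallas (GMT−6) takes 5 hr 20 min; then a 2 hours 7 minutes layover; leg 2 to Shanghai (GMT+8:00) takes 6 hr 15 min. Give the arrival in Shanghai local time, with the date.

Convert departure to UTC: 3:46 PM − 12:00 = 3:46 AM UTC on Jan 20.
Add 5 hours 20 minutes leg 1 → 9:06 AM UTC.
Add 2 hours 7 minutes layover in Dallas → 11:13 AM UTC.
Add 6 hours and 15 minutes leg 2 → 5:28 PM UTC.
Shanghai is UTC+8:00, so local arrival = 5:28 PM + 8:00 = 1:28 AM on Jan 21.

1:28 AM on Jan 21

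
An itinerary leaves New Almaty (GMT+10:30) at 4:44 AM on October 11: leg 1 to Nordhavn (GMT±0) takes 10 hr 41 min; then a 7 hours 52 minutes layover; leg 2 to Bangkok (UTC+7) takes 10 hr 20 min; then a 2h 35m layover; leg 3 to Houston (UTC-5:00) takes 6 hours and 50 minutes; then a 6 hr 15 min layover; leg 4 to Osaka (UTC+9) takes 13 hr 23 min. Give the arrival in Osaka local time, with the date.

1:10 PM on October 13

Convert departure to UTC: 4:44 AM − 10:30 = 6:14 PM UTC on Oct 10.
Add 10 hours and 41 minutes leg 1 → 4:55 AM UTC (Oct 11).
Add 7 hours 52 minutes layover in Nordhavn → 12:47 PM UTC.
Add 10 hours 20 minutes leg 2 → 11:07 PM UTC.
Add 2 hours 35 minutes layover in Bangkok → 1:42 AM UTC (Oct 12).
Add 6 hours 50 minutes leg 3 → 8:32 AM UTC.
Add 6 hours 15 minutes layover in Houston → 2:47 PM UTC.
Add 13 hours 23 minutes leg 4 → 4:10 AM UTC (Oct 13).
Osaka is UTC+9:00, so local arrival = 4:10 AM + 9:00 = 1:10 PM on Oct 13.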